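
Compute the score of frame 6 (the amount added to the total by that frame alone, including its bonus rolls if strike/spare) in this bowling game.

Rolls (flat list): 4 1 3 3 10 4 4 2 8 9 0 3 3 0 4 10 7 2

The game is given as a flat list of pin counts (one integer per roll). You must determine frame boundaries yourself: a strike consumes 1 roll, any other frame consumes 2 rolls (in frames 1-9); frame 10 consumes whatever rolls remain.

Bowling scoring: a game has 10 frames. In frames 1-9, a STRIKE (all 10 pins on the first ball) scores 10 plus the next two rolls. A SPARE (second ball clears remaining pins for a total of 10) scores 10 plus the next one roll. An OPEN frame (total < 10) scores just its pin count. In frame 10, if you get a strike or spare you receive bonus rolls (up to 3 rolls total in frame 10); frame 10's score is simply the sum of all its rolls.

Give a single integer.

Answer: 9

Derivation:
Frame 1: OPEN (4+1=5). Cumulative: 5
Frame 2: OPEN (3+3=6). Cumulative: 11
Frame 3: STRIKE. 10 + next two rolls (4+4) = 18. Cumulative: 29
Frame 4: OPEN (4+4=8). Cumulative: 37
Frame 5: SPARE (2+8=10). 10 + next roll (9) = 19. Cumulative: 56
Frame 6: OPEN (9+0=9). Cumulative: 65
Frame 7: OPEN (3+3=6). Cumulative: 71
Frame 8: OPEN (0+4=4). Cumulative: 75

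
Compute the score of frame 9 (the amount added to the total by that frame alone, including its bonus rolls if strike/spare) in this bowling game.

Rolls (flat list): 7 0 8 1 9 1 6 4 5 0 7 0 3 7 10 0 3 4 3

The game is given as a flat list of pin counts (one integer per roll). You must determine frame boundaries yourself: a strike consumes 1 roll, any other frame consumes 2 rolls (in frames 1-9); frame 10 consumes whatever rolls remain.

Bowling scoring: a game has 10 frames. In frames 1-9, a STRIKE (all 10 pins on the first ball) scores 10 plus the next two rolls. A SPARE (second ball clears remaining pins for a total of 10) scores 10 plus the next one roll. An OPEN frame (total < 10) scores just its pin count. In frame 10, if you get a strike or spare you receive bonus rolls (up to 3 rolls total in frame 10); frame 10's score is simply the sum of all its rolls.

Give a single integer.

Answer: 3

Derivation:
Frame 1: OPEN (7+0=7). Cumulative: 7
Frame 2: OPEN (8+1=9). Cumulative: 16
Frame 3: SPARE (9+1=10). 10 + next roll (6) = 16. Cumulative: 32
Frame 4: SPARE (6+4=10). 10 + next roll (5) = 15. Cumulative: 47
Frame 5: OPEN (5+0=5). Cumulative: 52
Frame 6: OPEN (7+0=7). Cumulative: 59
Frame 7: SPARE (3+7=10). 10 + next roll (10) = 20. Cumulative: 79
Frame 8: STRIKE. 10 + next two rolls (0+3) = 13. Cumulative: 92
Frame 9: OPEN (0+3=3). Cumulative: 95
Frame 10: OPEN. Sum of all frame-10 rolls (4+3) = 7. Cumulative: 102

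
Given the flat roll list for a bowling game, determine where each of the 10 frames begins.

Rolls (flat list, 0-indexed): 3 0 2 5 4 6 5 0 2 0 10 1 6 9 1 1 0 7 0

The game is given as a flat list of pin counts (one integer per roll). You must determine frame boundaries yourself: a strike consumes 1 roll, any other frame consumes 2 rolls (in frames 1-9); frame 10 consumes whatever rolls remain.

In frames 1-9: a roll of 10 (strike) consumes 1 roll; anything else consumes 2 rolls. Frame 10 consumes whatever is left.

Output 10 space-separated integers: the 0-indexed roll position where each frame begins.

Answer: 0 2 4 6 8 10 11 13 15 17

Derivation:
Frame 1 starts at roll index 0: rolls=3,0 (sum=3), consumes 2 rolls
Frame 2 starts at roll index 2: rolls=2,5 (sum=7), consumes 2 rolls
Frame 3 starts at roll index 4: rolls=4,6 (sum=10), consumes 2 rolls
Frame 4 starts at roll index 6: rolls=5,0 (sum=5), consumes 2 rolls
Frame 5 starts at roll index 8: rolls=2,0 (sum=2), consumes 2 rolls
Frame 6 starts at roll index 10: roll=10 (strike), consumes 1 roll
Frame 7 starts at roll index 11: rolls=1,6 (sum=7), consumes 2 rolls
Frame 8 starts at roll index 13: rolls=9,1 (sum=10), consumes 2 rolls
Frame 9 starts at roll index 15: rolls=1,0 (sum=1), consumes 2 rolls
Frame 10 starts at roll index 17: 2 remaining rolls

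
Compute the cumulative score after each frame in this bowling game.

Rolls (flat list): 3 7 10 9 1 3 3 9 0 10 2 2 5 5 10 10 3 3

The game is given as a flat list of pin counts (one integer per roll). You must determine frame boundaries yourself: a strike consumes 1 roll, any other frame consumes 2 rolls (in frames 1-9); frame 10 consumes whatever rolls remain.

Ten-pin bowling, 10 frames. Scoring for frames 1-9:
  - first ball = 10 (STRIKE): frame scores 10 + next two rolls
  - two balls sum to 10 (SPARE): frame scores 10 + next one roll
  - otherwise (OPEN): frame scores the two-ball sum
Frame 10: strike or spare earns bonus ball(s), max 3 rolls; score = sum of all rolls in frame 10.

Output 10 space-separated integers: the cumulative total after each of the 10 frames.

Frame 1: SPARE (3+7=10). 10 + next roll (10) = 20. Cumulative: 20
Frame 2: STRIKE. 10 + next two rolls (9+1) = 20. Cumulative: 40
Frame 3: SPARE (9+1=10). 10 + next roll (3) = 13. Cumulative: 53
Frame 4: OPEN (3+3=6). Cumulative: 59
Frame 5: OPEN (9+0=9). Cumulative: 68
Frame 6: STRIKE. 10 + next two rolls (2+2) = 14. Cumulative: 82
Frame 7: OPEN (2+2=4). Cumulative: 86
Frame 8: SPARE (5+5=10). 10 + next roll (10) = 20. Cumulative: 106
Frame 9: STRIKE. 10 + next two rolls (10+3) = 23. Cumulative: 129
Frame 10: STRIKE. Sum of all frame-10 rolls (10+3+3) = 16. Cumulative: 145

Answer: 20 40 53 59 68 82 86 106 129 145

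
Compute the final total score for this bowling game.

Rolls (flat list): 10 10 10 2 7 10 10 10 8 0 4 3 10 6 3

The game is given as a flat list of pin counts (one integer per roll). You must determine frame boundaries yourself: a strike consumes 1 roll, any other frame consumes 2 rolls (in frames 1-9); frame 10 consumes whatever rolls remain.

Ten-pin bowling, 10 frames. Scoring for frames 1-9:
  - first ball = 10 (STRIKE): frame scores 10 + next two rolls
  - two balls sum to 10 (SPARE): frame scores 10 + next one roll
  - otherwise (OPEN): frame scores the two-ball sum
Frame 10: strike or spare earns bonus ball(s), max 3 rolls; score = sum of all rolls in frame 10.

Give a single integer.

Answer: 190

Derivation:
Frame 1: STRIKE. 10 + next two rolls (10+10) = 30. Cumulative: 30
Frame 2: STRIKE. 10 + next two rolls (10+2) = 22. Cumulative: 52
Frame 3: STRIKE. 10 + next two rolls (2+7) = 19. Cumulative: 71
Frame 4: OPEN (2+7=9). Cumulative: 80
Frame 5: STRIKE. 10 + next two rolls (10+10) = 30. Cumulative: 110
Frame 6: STRIKE. 10 + next two rolls (10+8) = 28. Cumulative: 138
Frame 7: STRIKE. 10 + next two rolls (8+0) = 18. Cumulative: 156
Frame 8: OPEN (8+0=8). Cumulative: 164
Frame 9: OPEN (4+3=7). Cumulative: 171
Frame 10: STRIKE. Sum of all frame-10 rolls (10+6+3) = 19. Cumulative: 190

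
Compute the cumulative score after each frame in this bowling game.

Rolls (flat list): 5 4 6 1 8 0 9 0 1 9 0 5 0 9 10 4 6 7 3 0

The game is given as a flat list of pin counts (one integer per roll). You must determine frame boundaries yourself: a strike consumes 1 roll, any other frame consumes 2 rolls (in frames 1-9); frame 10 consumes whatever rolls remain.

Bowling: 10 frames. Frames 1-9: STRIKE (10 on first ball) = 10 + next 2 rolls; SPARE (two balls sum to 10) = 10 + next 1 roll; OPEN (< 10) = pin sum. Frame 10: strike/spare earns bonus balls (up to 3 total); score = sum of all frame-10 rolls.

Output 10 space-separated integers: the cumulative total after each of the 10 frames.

Answer: 9 16 24 33 43 48 57 77 94 104

Derivation:
Frame 1: OPEN (5+4=9). Cumulative: 9
Frame 2: OPEN (6+1=7). Cumulative: 16
Frame 3: OPEN (8+0=8). Cumulative: 24
Frame 4: OPEN (9+0=9). Cumulative: 33
Frame 5: SPARE (1+9=10). 10 + next roll (0) = 10. Cumulative: 43
Frame 6: OPEN (0+5=5). Cumulative: 48
Frame 7: OPEN (0+9=9). Cumulative: 57
Frame 8: STRIKE. 10 + next two rolls (4+6) = 20. Cumulative: 77
Frame 9: SPARE (4+6=10). 10 + next roll (7) = 17. Cumulative: 94
Frame 10: SPARE. Sum of all frame-10 rolls (7+3+0) = 10. Cumulative: 104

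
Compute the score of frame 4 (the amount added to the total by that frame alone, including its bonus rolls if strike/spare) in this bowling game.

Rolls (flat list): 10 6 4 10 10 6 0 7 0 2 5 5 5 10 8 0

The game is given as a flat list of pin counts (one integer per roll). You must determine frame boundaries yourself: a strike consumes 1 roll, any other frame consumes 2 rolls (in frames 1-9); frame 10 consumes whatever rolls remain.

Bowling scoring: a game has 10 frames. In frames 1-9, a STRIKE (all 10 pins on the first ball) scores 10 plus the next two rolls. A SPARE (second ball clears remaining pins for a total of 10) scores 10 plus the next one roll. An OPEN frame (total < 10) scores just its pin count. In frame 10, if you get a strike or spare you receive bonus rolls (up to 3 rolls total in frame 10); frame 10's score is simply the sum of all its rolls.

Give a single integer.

Answer: 16

Derivation:
Frame 1: STRIKE. 10 + next two rolls (6+4) = 20. Cumulative: 20
Frame 2: SPARE (6+4=10). 10 + next roll (10) = 20. Cumulative: 40
Frame 3: STRIKE. 10 + next two rolls (10+6) = 26. Cumulative: 66
Frame 4: STRIKE. 10 + next two rolls (6+0) = 16. Cumulative: 82
Frame 5: OPEN (6+0=6). Cumulative: 88
Frame 6: OPEN (7+0=7). Cumulative: 95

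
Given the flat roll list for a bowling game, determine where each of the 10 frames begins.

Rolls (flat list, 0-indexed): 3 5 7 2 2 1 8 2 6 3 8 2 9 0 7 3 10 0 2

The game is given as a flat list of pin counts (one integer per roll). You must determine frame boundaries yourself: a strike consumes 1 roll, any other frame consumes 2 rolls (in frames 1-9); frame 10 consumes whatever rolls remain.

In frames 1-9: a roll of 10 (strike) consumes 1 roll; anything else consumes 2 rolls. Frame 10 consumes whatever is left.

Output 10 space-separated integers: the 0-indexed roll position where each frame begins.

Frame 1 starts at roll index 0: rolls=3,5 (sum=8), consumes 2 rolls
Frame 2 starts at roll index 2: rolls=7,2 (sum=9), consumes 2 rolls
Frame 3 starts at roll index 4: rolls=2,1 (sum=3), consumes 2 rolls
Frame 4 starts at roll index 6: rolls=8,2 (sum=10), consumes 2 rolls
Frame 5 starts at roll index 8: rolls=6,3 (sum=9), consumes 2 rolls
Frame 6 starts at roll index 10: rolls=8,2 (sum=10), consumes 2 rolls
Frame 7 starts at roll index 12: rolls=9,0 (sum=9), consumes 2 rolls
Frame 8 starts at roll index 14: rolls=7,3 (sum=10), consumes 2 rolls
Frame 9 starts at roll index 16: roll=10 (strike), consumes 1 roll
Frame 10 starts at roll index 17: 2 remaining rolls

Answer: 0 2 4 6 8 10 12 14 16 17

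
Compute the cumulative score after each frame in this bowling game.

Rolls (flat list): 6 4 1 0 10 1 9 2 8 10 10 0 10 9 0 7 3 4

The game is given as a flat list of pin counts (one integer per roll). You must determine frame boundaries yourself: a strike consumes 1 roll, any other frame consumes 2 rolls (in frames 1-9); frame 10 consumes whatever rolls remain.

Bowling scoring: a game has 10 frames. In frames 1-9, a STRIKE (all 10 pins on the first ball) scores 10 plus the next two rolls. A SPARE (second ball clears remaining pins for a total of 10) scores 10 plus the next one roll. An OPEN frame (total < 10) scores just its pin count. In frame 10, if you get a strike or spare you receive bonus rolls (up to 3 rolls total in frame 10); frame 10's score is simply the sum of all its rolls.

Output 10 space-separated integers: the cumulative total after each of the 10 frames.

Answer: 11 12 32 44 64 84 104 123 132 146

Derivation:
Frame 1: SPARE (6+4=10). 10 + next roll (1) = 11. Cumulative: 11
Frame 2: OPEN (1+0=1). Cumulative: 12
Frame 3: STRIKE. 10 + next two rolls (1+9) = 20. Cumulative: 32
Frame 4: SPARE (1+9=10). 10 + next roll (2) = 12. Cumulative: 44
Frame 5: SPARE (2+8=10). 10 + next roll (10) = 20. Cumulative: 64
Frame 6: STRIKE. 10 + next two rolls (10+0) = 20. Cumulative: 84
Frame 7: STRIKE. 10 + next two rolls (0+10) = 20. Cumulative: 104
Frame 8: SPARE (0+10=10). 10 + next roll (9) = 19. Cumulative: 123
Frame 9: OPEN (9+0=9). Cumulative: 132
Frame 10: SPARE. Sum of all frame-10 rolls (7+3+4) = 14. Cumulative: 146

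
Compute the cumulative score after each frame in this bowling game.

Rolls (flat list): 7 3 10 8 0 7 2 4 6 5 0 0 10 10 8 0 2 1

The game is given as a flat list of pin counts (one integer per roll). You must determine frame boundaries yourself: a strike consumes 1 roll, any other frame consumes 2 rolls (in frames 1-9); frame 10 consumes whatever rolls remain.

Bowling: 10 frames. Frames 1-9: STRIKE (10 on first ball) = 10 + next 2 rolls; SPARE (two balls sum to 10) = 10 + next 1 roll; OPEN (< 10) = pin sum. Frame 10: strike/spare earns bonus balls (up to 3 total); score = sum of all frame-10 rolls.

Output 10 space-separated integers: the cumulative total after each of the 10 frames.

Frame 1: SPARE (7+3=10). 10 + next roll (10) = 20. Cumulative: 20
Frame 2: STRIKE. 10 + next two rolls (8+0) = 18. Cumulative: 38
Frame 3: OPEN (8+0=8). Cumulative: 46
Frame 4: OPEN (7+2=9). Cumulative: 55
Frame 5: SPARE (4+6=10). 10 + next roll (5) = 15. Cumulative: 70
Frame 6: OPEN (5+0=5). Cumulative: 75
Frame 7: SPARE (0+10=10). 10 + next roll (10) = 20. Cumulative: 95
Frame 8: STRIKE. 10 + next two rolls (8+0) = 18. Cumulative: 113
Frame 9: OPEN (8+0=8). Cumulative: 121
Frame 10: OPEN. Sum of all frame-10 rolls (2+1) = 3. Cumulative: 124

Answer: 20 38 46 55 70 75 95 113 121 124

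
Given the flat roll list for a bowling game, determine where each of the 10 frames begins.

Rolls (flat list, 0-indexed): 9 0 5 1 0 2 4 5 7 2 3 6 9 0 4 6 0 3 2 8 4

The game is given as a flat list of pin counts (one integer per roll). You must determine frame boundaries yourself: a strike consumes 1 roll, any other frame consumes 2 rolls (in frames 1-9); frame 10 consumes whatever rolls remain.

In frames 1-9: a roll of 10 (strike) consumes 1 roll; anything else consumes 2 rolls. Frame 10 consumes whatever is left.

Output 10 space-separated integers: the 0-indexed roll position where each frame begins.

Answer: 0 2 4 6 8 10 12 14 16 18

Derivation:
Frame 1 starts at roll index 0: rolls=9,0 (sum=9), consumes 2 rolls
Frame 2 starts at roll index 2: rolls=5,1 (sum=6), consumes 2 rolls
Frame 3 starts at roll index 4: rolls=0,2 (sum=2), consumes 2 rolls
Frame 4 starts at roll index 6: rolls=4,5 (sum=9), consumes 2 rolls
Frame 5 starts at roll index 8: rolls=7,2 (sum=9), consumes 2 rolls
Frame 6 starts at roll index 10: rolls=3,6 (sum=9), consumes 2 rolls
Frame 7 starts at roll index 12: rolls=9,0 (sum=9), consumes 2 rolls
Frame 8 starts at roll index 14: rolls=4,6 (sum=10), consumes 2 rolls
Frame 9 starts at roll index 16: rolls=0,3 (sum=3), consumes 2 rolls
Frame 10 starts at roll index 18: 3 remaining rolls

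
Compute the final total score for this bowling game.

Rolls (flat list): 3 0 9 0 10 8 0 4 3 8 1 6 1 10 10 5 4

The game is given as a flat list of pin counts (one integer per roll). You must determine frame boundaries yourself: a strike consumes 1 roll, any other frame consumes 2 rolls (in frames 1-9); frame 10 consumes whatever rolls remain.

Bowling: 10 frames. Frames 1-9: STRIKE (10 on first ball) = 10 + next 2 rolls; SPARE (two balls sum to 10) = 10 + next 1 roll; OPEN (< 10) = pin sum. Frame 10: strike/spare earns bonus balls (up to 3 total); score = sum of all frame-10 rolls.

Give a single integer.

Frame 1: OPEN (3+0=3). Cumulative: 3
Frame 2: OPEN (9+0=9). Cumulative: 12
Frame 3: STRIKE. 10 + next two rolls (8+0) = 18. Cumulative: 30
Frame 4: OPEN (8+0=8). Cumulative: 38
Frame 5: OPEN (4+3=7). Cumulative: 45
Frame 6: OPEN (8+1=9). Cumulative: 54
Frame 7: OPEN (6+1=7). Cumulative: 61
Frame 8: STRIKE. 10 + next two rolls (10+5) = 25. Cumulative: 86
Frame 9: STRIKE. 10 + next two rolls (5+4) = 19. Cumulative: 105
Frame 10: OPEN. Sum of all frame-10 rolls (5+4) = 9. Cumulative: 114

Answer: 114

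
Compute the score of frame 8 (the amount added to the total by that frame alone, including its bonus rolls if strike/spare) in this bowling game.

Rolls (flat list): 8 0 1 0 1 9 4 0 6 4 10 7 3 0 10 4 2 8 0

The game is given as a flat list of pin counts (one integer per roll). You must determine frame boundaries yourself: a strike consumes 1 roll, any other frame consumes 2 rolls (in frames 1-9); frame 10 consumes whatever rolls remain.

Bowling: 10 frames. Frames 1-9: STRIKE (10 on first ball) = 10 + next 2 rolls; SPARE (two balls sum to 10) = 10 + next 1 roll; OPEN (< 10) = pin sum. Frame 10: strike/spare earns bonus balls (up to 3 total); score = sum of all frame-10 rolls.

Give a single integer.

Answer: 14

Derivation:
Frame 1: OPEN (8+0=8). Cumulative: 8
Frame 2: OPEN (1+0=1). Cumulative: 9
Frame 3: SPARE (1+9=10). 10 + next roll (4) = 14. Cumulative: 23
Frame 4: OPEN (4+0=4). Cumulative: 27
Frame 5: SPARE (6+4=10). 10 + next roll (10) = 20. Cumulative: 47
Frame 6: STRIKE. 10 + next two rolls (7+3) = 20. Cumulative: 67
Frame 7: SPARE (7+3=10). 10 + next roll (0) = 10. Cumulative: 77
Frame 8: SPARE (0+10=10). 10 + next roll (4) = 14. Cumulative: 91
Frame 9: OPEN (4+2=6). Cumulative: 97
Frame 10: OPEN. Sum of all frame-10 rolls (8+0) = 8. Cumulative: 105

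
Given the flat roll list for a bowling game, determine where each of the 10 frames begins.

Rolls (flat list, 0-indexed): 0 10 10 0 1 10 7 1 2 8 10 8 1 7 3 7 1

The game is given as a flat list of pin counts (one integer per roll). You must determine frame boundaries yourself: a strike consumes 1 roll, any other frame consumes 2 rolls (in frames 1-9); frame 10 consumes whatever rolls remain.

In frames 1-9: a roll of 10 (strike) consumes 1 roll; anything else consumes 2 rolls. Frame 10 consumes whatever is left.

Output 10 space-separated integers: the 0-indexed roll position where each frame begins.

Answer: 0 2 3 5 6 8 10 11 13 15

Derivation:
Frame 1 starts at roll index 0: rolls=0,10 (sum=10), consumes 2 rolls
Frame 2 starts at roll index 2: roll=10 (strike), consumes 1 roll
Frame 3 starts at roll index 3: rolls=0,1 (sum=1), consumes 2 rolls
Frame 4 starts at roll index 5: roll=10 (strike), consumes 1 roll
Frame 5 starts at roll index 6: rolls=7,1 (sum=8), consumes 2 rolls
Frame 6 starts at roll index 8: rolls=2,8 (sum=10), consumes 2 rolls
Frame 7 starts at roll index 10: roll=10 (strike), consumes 1 roll
Frame 8 starts at roll index 11: rolls=8,1 (sum=9), consumes 2 rolls
Frame 9 starts at roll index 13: rolls=7,3 (sum=10), consumes 2 rolls
Frame 10 starts at roll index 15: 2 remaining rolls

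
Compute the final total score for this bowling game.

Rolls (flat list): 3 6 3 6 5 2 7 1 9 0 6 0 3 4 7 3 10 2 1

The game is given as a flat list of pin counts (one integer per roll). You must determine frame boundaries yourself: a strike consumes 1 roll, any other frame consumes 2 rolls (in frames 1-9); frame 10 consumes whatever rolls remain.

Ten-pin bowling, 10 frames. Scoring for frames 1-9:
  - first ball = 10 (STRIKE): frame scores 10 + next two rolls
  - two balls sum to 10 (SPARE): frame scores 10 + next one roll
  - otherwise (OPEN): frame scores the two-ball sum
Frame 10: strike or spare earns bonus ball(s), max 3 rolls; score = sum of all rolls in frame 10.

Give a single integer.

Frame 1: OPEN (3+6=9). Cumulative: 9
Frame 2: OPEN (3+6=9). Cumulative: 18
Frame 3: OPEN (5+2=7). Cumulative: 25
Frame 4: OPEN (7+1=8). Cumulative: 33
Frame 5: OPEN (9+0=9). Cumulative: 42
Frame 6: OPEN (6+0=6). Cumulative: 48
Frame 7: OPEN (3+4=7). Cumulative: 55
Frame 8: SPARE (7+3=10). 10 + next roll (10) = 20. Cumulative: 75
Frame 9: STRIKE. 10 + next two rolls (2+1) = 13. Cumulative: 88
Frame 10: OPEN. Sum of all frame-10 rolls (2+1) = 3. Cumulative: 91

Answer: 91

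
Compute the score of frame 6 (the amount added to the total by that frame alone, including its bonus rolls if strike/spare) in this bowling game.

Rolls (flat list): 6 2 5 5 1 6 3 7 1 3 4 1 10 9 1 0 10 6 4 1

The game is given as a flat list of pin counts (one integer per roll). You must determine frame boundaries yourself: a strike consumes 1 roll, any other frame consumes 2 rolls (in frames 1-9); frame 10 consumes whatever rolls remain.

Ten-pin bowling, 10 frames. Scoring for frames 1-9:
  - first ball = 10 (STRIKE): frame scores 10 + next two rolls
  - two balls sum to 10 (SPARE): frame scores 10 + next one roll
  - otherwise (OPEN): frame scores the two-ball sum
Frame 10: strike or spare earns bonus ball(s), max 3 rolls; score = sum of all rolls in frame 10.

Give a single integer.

Frame 1: OPEN (6+2=8). Cumulative: 8
Frame 2: SPARE (5+5=10). 10 + next roll (1) = 11. Cumulative: 19
Frame 3: OPEN (1+6=7). Cumulative: 26
Frame 4: SPARE (3+7=10). 10 + next roll (1) = 11. Cumulative: 37
Frame 5: OPEN (1+3=4). Cumulative: 41
Frame 6: OPEN (4+1=5). Cumulative: 46
Frame 7: STRIKE. 10 + next two rolls (9+1) = 20. Cumulative: 66
Frame 8: SPARE (9+1=10). 10 + next roll (0) = 10. Cumulative: 76

Answer: 5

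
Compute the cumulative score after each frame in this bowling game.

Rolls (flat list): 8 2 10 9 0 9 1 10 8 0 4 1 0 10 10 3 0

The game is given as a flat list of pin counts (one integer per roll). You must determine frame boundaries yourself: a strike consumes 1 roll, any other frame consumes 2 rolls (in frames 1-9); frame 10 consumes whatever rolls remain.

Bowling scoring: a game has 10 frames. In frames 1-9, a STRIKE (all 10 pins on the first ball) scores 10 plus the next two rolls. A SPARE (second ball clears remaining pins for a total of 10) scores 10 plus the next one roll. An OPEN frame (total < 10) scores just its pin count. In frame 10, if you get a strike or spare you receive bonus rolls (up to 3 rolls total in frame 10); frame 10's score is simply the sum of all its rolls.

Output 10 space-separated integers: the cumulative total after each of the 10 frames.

Answer: 20 39 48 68 86 94 99 119 132 135

Derivation:
Frame 1: SPARE (8+2=10). 10 + next roll (10) = 20. Cumulative: 20
Frame 2: STRIKE. 10 + next two rolls (9+0) = 19. Cumulative: 39
Frame 3: OPEN (9+0=9). Cumulative: 48
Frame 4: SPARE (9+1=10). 10 + next roll (10) = 20. Cumulative: 68
Frame 5: STRIKE. 10 + next two rolls (8+0) = 18. Cumulative: 86
Frame 6: OPEN (8+0=8). Cumulative: 94
Frame 7: OPEN (4+1=5). Cumulative: 99
Frame 8: SPARE (0+10=10). 10 + next roll (10) = 20. Cumulative: 119
Frame 9: STRIKE. 10 + next two rolls (3+0) = 13. Cumulative: 132
Frame 10: OPEN. Sum of all frame-10 rolls (3+0) = 3. Cumulative: 135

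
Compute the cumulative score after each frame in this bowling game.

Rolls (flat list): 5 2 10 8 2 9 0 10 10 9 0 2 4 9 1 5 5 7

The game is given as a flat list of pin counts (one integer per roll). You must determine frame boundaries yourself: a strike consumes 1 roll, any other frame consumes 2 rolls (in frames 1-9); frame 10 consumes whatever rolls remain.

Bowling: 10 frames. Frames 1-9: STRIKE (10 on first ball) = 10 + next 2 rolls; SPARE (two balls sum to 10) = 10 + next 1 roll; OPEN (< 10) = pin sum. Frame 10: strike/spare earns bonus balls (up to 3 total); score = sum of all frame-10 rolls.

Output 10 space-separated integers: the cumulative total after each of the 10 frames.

Answer: 7 27 46 55 84 103 112 118 133 150

Derivation:
Frame 1: OPEN (5+2=7). Cumulative: 7
Frame 2: STRIKE. 10 + next two rolls (8+2) = 20. Cumulative: 27
Frame 3: SPARE (8+2=10). 10 + next roll (9) = 19. Cumulative: 46
Frame 4: OPEN (9+0=9). Cumulative: 55
Frame 5: STRIKE. 10 + next two rolls (10+9) = 29. Cumulative: 84
Frame 6: STRIKE. 10 + next two rolls (9+0) = 19. Cumulative: 103
Frame 7: OPEN (9+0=9). Cumulative: 112
Frame 8: OPEN (2+4=6). Cumulative: 118
Frame 9: SPARE (9+1=10). 10 + next roll (5) = 15. Cumulative: 133
Frame 10: SPARE. Sum of all frame-10 rolls (5+5+7) = 17. Cumulative: 150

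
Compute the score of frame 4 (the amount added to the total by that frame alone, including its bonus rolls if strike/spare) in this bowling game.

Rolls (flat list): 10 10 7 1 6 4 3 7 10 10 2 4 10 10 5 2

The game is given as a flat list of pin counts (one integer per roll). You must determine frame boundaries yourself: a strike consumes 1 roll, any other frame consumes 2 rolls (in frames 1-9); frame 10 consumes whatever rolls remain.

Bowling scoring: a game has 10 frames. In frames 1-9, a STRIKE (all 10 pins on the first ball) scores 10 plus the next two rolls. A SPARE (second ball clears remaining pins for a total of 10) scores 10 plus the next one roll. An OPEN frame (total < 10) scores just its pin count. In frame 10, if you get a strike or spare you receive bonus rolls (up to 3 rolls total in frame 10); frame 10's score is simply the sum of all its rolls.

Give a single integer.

Frame 1: STRIKE. 10 + next two rolls (10+7) = 27. Cumulative: 27
Frame 2: STRIKE. 10 + next two rolls (7+1) = 18. Cumulative: 45
Frame 3: OPEN (7+1=8). Cumulative: 53
Frame 4: SPARE (6+4=10). 10 + next roll (3) = 13. Cumulative: 66
Frame 5: SPARE (3+7=10). 10 + next roll (10) = 20. Cumulative: 86
Frame 6: STRIKE. 10 + next two rolls (10+2) = 22. Cumulative: 108

Answer: 13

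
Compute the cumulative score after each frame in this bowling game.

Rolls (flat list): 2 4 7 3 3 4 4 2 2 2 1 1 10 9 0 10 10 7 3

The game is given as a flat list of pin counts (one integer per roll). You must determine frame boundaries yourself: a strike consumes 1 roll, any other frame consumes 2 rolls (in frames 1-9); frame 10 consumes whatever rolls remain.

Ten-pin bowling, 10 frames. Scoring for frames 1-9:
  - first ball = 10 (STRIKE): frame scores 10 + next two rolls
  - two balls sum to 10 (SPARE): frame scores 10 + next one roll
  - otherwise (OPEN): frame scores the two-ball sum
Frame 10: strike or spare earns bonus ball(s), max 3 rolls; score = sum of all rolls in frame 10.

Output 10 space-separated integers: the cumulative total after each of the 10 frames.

Answer: 6 19 26 32 36 38 57 66 93 113

Derivation:
Frame 1: OPEN (2+4=6). Cumulative: 6
Frame 2: SPARE (7+3=10). 10 + next roll (3) = 13. Cumulative: 19
Frame 3: OPEN (3+4=7). Cumulative: 26
Frame 4: OPEN (4+2=6). Cumulative: 32
Frame 5: OPEN (2+2=4). Cumulative: 36
Frame 6: OPEN (1+1=2). Cumulative: 38
Frame 7: STRIKE. 10 + next two rolls (9+0) = 19. Cumulative: 57
Frame 8: OPEN (9+0=9). Cumulative: 66
Frame 9: STRIKE. 10 + next two rolls (10+7) = 27. Cumulative: 93
Frame 10: STRIKE. Sum of all frame-10 rolls (10+7+3) = 20. Cumulative: 113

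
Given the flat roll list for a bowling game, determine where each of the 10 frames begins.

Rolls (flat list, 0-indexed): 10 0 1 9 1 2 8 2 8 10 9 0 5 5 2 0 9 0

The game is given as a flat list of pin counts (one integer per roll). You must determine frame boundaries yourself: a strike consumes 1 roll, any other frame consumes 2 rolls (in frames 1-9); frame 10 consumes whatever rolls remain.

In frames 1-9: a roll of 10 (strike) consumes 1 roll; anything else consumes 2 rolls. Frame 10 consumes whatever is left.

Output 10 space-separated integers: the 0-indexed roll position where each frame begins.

Frame 1 starts at roll index 0: roll=10 (strike), consumes 1 roll
Frame 2 starts at roll index 1: rolls=0,1 (sum=1), consumes 2 rolls
Frame 3 starts at roll index 3: rolls=9,1 (sum=10), consumes 2 rolls
Frame 4 starts at roll index 5: rolls=2,8 (sum=10), consumes 2 rolls
Frame 5 starts at roll index 7: rolls=2,8 (sum=10), consumes 2 rolls
Frame 6 starts at roll index 9: roll=10 (strike), consumes 1 roll
Frame 7 starts at roll index 10: rolls=9,0 (sum=9), consumes 2 rolls
Frame 8 starts at roll index 12: rolls=5,5 (sum=10), consumes 2 rolls
Frame 9 starts at roll index 14: rolls=2,0 (sum=2), consumes 2 rolls
Frame 10 starts at roll index 16: 2 remaining rolls

Answer: 0 1 3 5 7 9 10 12 14 16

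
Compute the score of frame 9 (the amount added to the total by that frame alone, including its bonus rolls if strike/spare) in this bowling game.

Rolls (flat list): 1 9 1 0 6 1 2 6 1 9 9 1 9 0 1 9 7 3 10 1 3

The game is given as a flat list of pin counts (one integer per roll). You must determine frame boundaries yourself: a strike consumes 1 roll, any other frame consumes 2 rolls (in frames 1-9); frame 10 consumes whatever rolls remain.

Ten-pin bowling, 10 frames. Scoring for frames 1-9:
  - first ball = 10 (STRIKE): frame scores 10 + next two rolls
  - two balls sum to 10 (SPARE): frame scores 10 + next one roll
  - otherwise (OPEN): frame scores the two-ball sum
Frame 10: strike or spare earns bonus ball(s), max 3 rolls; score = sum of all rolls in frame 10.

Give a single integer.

Answer: 20

Derivation:
Frame 1: SPARE (1+9=10). 10 + next roll (1) = 11. Cumulative: 11
Frame 2: OPEN (1+0=1). Cumulative: 12
Frame 3: OPEN (6+1=7). Cumulative: 19
Frame 4: OPEN (2+6=8). Cumulative: 27
Frame 5: SPARE (1+9=10). 10 + next roll (9) = 19. Cumulative: 46
Frame 6: SPARE (9+1=10). 10 + next roll (9) = 19. Cumulative: 65
Frame 7: OPEN (9+0=9). Cumulative: 74
Frame 8: SPARE (1+9=10). 10 + next roll (7) = 17. Cumulative: 91
Frame 9: SPARE (7+3=10). 10 + next roll (10) = 20. Cumulative: 111
Frame 10: STRIKE. Sum of all frame-10 rolls (10+1+3) = 14. Cumulative: 125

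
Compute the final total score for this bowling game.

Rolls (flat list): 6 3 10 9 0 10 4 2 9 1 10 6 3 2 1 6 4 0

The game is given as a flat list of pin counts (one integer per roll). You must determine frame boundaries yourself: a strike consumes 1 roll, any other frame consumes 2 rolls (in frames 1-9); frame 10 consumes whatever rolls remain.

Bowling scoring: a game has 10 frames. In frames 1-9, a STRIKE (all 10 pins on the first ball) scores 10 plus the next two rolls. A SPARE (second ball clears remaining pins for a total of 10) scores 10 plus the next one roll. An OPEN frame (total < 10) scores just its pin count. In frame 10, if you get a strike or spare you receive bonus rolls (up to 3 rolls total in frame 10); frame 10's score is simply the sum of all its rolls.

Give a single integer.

Frame 1: OPEN (6+3=9). Cumulative: 9
Frame 2: STRIKE. 10 + next two rolls (9+0) = 19. Cumulative: 28
Frame 3: OPEN (9+0=9). Cumulative: 37
Frame 4: STRIKE. 10 + next two rolls (4+2) = 16. Cumulative: 53
Frame 5: OPEN (4+2=6). Cumulative: 59
Frame 6: SPARE (9+1=10). 10 + next roll (10) = 20. Cumulative: 79
Frame 7: STRIKE. 10 + next two rolls (6+3) = 19. Cumulative: 98
Frame 8: OPEN (6+3=9). Cumulative: 107
Frame 9: OPEN (2+1=3). Cumulative: 110
Frame 10: SPARE. Sum of all frame-10 rolls (6+4+0) = 10. Cumulative: 120

Answer: 120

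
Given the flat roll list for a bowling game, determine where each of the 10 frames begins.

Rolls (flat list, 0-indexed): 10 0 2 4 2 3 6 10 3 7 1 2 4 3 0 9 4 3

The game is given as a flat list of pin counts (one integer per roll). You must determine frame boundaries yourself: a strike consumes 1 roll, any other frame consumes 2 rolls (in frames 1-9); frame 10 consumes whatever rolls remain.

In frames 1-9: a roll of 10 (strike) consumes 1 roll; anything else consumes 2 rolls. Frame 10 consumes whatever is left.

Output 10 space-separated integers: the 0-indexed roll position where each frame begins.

Answer: 0 1 3 5 7 8 10 12 14 16

Derivation:
Frame 1 starts at roll index 0: roll=10 (strike), consumes 1 roll
Frame 2 starts at roll index 1: rolls=0,2 (sum=2), consumes 2 rolls
Frame 3 starts at roll index 3: rolls=4,2 (sum=6), consumes 2 rolls
Frame 4 starts at roll index 5: rolls=3,6 (sum=9), consumes 2 rolls
Frame 5 starts at roll index 7: roll=10 (strike), consumes 1 roll
Frame 6 starts at roll index 8: rolls=3,7 (sum=10), consumes 2 rolls
Frame 7 starts at roll index 10: rolls=1,2 (sum=3), consumes 2 rolls
Frame 8 starts at roll index 12: rolls=4,3 (sum=7), consumes 2 rolls
Frame 9 starts at roll index 14: rolls=0,9 (sum=9), consumes 2 rolls
Frame 10 starts at roll index 16: 2 remaining rolls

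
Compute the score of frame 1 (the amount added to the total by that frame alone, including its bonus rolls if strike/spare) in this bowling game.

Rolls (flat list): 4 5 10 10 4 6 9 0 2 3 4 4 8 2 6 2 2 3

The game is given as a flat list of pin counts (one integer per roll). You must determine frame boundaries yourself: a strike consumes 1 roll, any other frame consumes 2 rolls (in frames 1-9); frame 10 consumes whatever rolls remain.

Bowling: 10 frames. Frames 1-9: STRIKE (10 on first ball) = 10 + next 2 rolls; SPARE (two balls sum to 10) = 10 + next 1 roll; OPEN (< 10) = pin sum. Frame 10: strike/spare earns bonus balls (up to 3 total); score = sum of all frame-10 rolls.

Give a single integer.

Answer: 9

Derivation:
Frame 1: OPEN (4+5=9). Cumulative: 9
Frame 2: STRIKE. 10 + next two rolls (10+4) = 24. Cumulative: 33
Frame 3: STRIKE. 10 + next two rolls (4+6) = 20. Cumulative: 53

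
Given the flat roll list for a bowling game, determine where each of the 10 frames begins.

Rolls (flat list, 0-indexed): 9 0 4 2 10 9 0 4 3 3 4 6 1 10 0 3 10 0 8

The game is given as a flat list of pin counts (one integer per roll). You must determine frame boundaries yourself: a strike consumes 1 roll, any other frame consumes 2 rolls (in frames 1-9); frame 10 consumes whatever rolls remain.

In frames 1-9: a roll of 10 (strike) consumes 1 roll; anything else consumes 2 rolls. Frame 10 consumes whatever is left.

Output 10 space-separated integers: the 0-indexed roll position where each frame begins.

Answer: 0 2 4 5 7 9 11 13 14 16

Derivation:
Frame 1 starts at roll index 0: rolls=9,0 (sum=9), consumes 2 rolls
Frame 2 starts at roll index 2: rolls=4,2 (sum=6), consumes 2 rolls
Frame 3 starts at roll index 4: roll=10 (strike), consumes 1 roll
Frame 4 starts at roll index 5: rolls=9,0 (sum=9), consumes 2 rolls
Frame 5 starts at roll index 7: rolls=4,3 (sum=7), consumes 2 rolls
Frame 6 starts at roll index 9: rolls=3,4 (sum=7), consumes 2 rolls
Frame 7 starts at roll index 11: rolls=6,1 (sum=7), consumes 2 rolls
Frame 8 starts at roll index 13: roll=10 (strike), consumes 1 roll
Frame 9 starts at roll index 14: rolls=0,3 (sum=3), consumes 2 rolls
Frame 10 starts at roll index 16: 3 remaining rolls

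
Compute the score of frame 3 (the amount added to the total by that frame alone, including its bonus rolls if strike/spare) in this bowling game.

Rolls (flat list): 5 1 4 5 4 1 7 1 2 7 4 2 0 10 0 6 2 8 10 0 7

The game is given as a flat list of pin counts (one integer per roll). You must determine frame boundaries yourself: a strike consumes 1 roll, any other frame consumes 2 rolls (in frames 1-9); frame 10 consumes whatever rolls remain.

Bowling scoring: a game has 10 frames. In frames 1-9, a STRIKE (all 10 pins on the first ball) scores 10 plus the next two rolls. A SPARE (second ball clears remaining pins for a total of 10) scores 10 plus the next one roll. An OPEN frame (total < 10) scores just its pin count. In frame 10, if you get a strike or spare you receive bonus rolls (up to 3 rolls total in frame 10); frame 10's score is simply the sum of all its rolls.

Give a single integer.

Answer: 5

Derivation:
Frame 1: OPEN (5+1=6). Cumulative: 6
Frame 2: OPEN (4+5=9). Cumulative: 15
Frame 3: OPEN (4+1=5). Cumulative: 20
Frame 4: OPEN (7+1=8). Cumulative: 28
Frame 5: OPEN (2+7=9). Cumulative: 37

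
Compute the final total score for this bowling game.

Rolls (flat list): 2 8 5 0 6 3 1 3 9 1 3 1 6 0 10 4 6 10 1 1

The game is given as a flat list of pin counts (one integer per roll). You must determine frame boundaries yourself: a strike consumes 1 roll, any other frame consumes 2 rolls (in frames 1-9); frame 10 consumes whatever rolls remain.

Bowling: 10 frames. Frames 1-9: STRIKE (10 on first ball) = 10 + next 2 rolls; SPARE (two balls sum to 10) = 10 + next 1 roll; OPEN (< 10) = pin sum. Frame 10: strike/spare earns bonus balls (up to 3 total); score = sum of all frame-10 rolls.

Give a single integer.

Answer: 108

Derivation:
Frame 1: SPARE (2+8=10). 10 + next roll (5) = 15. Cumulative: 15
Frame 2: OPEN (5+0=5). Cumulative: 20
Frame 3: OPEN (6+3=9). Cumulative: 29
Frame 4: OPEN (1+3=4). Cumulative: 33
Frame 5: SPARE (9+1=10). 10 + next roll (3) = 13. Cumulative: 46
Frame 6: OPEN (3+1=4). Cumulative: 50
Frame 7: OPEN (6+0=6). Cumulative: 56
Frame 8: STRIKE. 10 + next two rolls (4+6) = 20. Cumulative: 76
Frame 9: SPARE (4+6=10). 10 + next roll (10) = 20. Cumulative: 96
Frame 10: STRIKE. Sum of all frame-10 rolls (10+1+1) = 12. Cumulative: 108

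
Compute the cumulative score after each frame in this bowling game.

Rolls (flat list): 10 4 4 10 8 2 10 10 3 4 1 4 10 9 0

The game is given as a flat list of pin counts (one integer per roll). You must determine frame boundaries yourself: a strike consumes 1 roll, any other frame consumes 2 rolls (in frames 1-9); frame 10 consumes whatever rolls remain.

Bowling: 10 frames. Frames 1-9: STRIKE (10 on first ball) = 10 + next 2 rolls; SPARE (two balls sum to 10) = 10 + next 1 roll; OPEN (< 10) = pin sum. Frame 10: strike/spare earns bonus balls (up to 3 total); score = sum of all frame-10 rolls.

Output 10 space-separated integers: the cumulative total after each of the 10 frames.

Answer: 18 26 46 66 89 106 113 118 137 146

Derivation:
Frame 1: STRIKE. 10 + next two rolls (4+4) = 18. Cumulative: 18
Frame 2: OPEN (4+4=8). Cumulative: 26
Frame 3: STRIKE. 10 + next two rolls (8+2) = 20. Cumulative: 46
Frame 4: SPARE (8+2=10). 10 + next roll (10) = 20. Cumulative: 66
Frame 5: STRIKE. 10 + next two rolls (10+3) = 23. Cumulative: 89
Frame 6: STRIKE. 10 + next two rolls (3+4) = 17. Cumulative: 106
Frame 7: OPEN (3+4=7). Cumulative: 113
Frame 8: OPEN (1+4=5). Cumulative: 118
Frame 9: STRIKE. 10 + next two rolls (9+0) = 19. Cumulative: 137
Frame 10: OPEN. Sum of all frame-10 rolls (9+0) = 9. Cumulative: 146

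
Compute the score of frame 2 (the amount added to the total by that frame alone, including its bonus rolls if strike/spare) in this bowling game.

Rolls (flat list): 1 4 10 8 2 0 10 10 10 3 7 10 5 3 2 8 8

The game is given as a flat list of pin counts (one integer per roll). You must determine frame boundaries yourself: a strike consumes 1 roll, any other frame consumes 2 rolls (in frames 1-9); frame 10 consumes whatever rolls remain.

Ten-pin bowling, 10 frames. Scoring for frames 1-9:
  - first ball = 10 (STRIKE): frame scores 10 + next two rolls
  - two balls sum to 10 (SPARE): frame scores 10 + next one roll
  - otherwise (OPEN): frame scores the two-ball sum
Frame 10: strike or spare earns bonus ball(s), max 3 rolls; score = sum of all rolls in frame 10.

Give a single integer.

Answer: 20

Derivation:
Frame 1: OPEN (1+4=5). Cumulative: 5
Frame 2: STRIKE. 10 + next two rolls (8+2) = 20. Cumulative: 25
Frame 3: SPARE (8+2=10). 10 + next roll (0) = 10. Cumulative: 35
Frame 4: SPARE (0+10=10). 10 + next roll (10) = 20. Cumulative: 55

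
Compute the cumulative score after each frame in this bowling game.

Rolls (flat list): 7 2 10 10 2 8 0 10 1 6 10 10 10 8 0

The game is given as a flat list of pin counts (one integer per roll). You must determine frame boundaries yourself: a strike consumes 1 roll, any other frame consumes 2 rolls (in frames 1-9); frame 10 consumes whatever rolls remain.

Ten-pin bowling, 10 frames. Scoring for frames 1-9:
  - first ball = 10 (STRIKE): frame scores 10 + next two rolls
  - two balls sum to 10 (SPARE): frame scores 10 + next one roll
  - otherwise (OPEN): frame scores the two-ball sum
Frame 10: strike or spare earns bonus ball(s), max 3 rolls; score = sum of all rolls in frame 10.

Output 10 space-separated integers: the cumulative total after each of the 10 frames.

Frame 1: OPEN (7+2=9). Cumulative: 9
Frame 2: STRIKE. 10 + next two rolls (10+2) = 22. Cumulative: 31
Frame 3: STRIKE. 10 + next two rolls (2+8) = 20. Cumulative: 51
Frame 4: SPARE (2+8=10). 10 + next roll (0) = 10. Cumulative: 61
Frame 5: SPARE (0+10=10). 10 + next roll (1) = 11. Cumulative: 72
Frame 6: OPEN (1+6=7). Cumulative: 79
Frame 7: STRIKE. 10 + next two rolls (10+10) = 30. Cumulative: 109
Frame 8: STRIKE. 10 + next two rolls (10+8) = 28. Cumulative: 137
Frame 9: STRIKE. 10 + next two rolls (8+0) = 18. Cumulative: 155
Frame 10: OPEN. Sum of all frame-10 rolls (8+0) = 8. Cumulative: 163

Answer: 9 31 51 61 72 79 109 137 155 163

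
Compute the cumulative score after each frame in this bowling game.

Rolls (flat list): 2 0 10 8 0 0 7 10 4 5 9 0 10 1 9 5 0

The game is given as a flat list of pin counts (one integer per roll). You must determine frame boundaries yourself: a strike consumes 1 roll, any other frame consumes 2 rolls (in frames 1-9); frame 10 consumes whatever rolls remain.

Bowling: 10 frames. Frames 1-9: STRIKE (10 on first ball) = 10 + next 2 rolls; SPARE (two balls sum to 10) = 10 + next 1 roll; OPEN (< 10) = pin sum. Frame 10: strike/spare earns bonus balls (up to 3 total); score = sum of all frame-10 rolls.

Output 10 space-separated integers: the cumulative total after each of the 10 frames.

Frame 1: OPEN (2+0=2). Cumulative: 2
Frame 2: STRIKE. 10 + next two rolls (8+0) = 18. Cumulative: 20
Frame 3: OPEN (8+0=8). Cumulative: 28
Frame 4: OPEN (0+7=7). Cumulative: 35
Frame 5: STRIKE. 10 + next two rolls (4+5) = 19. Cumulative: 54
Frame 6: OPEN (4+5=9). Cumulative: 63
Frame 7: OPEN (9+0=9). Cumulative: 72
Frame 8: STRIKE. 10 + next two rolls (1+9) = 20. Cumulative: 92
Frame 9: SPARE (1+9=10). 10 + next roll (5) = 15. Cumulative: 107
Frame 10: OPEN. Sum of all frame-10 rolls (5+0) = 5. Cumulative: 112

Answer: 2 20 28 35 54 63 72 92 107 112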